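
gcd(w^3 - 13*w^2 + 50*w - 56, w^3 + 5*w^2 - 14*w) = w - 2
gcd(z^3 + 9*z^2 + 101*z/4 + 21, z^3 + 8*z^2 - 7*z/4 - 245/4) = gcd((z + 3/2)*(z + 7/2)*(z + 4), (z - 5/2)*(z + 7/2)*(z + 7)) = z + 7/2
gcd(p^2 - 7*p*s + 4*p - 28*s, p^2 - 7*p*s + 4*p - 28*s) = p^2 - 7*p*s + 4*p - 28*s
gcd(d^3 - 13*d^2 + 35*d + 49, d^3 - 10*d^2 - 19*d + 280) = d - 7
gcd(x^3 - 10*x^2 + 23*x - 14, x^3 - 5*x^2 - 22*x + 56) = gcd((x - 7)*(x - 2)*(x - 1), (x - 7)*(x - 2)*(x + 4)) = x^2 - 9*x + 14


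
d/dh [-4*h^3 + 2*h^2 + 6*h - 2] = -12*h^2 + 4*h + 6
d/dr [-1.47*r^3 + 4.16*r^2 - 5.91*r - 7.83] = -4.41*r^2 + 8.32*r - 5.91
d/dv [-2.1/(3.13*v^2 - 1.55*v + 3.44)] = (13.146*v - 3.255)/(3.13*v^2 - 1.55*v + 3.44)^2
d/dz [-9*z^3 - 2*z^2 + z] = -27*z^2 - 4*z + 1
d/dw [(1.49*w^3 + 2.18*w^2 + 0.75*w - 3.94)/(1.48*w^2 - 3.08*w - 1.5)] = (2.2052*w^4 - 9.1784*w^3 - 14.5294*w^2 + 5.1224*w - 13.2602)/(2.1904*w^4 - 9.1168*w^3 + 5.0464*w^2 + 9.24*w + 2.25)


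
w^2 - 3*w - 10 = (w - 5)*(w + 2)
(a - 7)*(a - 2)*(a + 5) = a^3 - 4*a^2 - 31*a + 70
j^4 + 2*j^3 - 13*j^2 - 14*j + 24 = (j - 3)*(j - 1)*(j + 2)*(j + 4)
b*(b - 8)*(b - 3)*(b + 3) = b^4 - 8*b^3 - 9*b^2 + 72*b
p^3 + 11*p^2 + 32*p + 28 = (p + 2)^2*(p + 7)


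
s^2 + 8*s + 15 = (s + 3)*(s + 5)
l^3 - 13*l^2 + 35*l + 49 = (l - 7)^2*(l + 1)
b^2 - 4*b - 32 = (b - 8)*(b + 4)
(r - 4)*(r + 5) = r^2 + r - 20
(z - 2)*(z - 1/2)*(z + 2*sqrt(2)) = z^3 - 5*z^2/2 + 2*sqrt(2)*z^2 - 5*sqrt(2)*z + z + 2*sqrt(2)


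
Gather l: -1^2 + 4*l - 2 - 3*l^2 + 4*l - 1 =-3*l^2 + 8*l - 4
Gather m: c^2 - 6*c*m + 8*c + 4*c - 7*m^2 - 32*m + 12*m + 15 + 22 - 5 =c^2 + 12*c - 7*m^2 + m*(-6*c - 20) + 32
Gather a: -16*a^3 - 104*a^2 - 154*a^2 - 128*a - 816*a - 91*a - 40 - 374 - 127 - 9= -16*a^3 - 258*a^2 - 1035*a - 550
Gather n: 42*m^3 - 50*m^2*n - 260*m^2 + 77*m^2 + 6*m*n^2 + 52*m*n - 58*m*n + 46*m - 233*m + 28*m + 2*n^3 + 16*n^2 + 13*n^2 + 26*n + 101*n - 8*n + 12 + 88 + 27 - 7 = 42*m^3 - 183*m^2 - 159*m + 2*n^3 + n^2*(6*m + 29) + n*(-50*m^2 - 6*m + 119) + 120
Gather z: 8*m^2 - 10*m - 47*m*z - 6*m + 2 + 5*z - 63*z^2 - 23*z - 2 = 8*m^2 - 16*m - 63*z^2 + z*(-47*m - 18)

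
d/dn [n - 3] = 1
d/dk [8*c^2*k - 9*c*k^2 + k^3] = 8*c^2 - 18*c*k + 3*k^2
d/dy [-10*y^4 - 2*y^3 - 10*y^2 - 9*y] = -40*y^3 - 6*y^2 - 20*y - 9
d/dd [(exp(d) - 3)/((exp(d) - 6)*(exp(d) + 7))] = (-exp(2*d) + 6*exp(d) - 39)*exp(d)/(exp(4*d) + 2*exp(3*d) - 83*exp(2*d) - 84*exp(d) + 1764)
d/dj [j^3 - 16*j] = 3*j^2 - 16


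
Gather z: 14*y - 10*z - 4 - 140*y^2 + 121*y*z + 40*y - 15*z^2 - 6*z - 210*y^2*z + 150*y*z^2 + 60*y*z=-140*y^2 + 54*y + z^2*(150*y - 15) + z*(-210*y^2 + 181*y - 16) - 4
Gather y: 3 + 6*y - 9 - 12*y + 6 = -6*y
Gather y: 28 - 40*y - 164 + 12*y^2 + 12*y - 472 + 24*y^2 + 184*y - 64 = 36*y^2 + 156*y - 672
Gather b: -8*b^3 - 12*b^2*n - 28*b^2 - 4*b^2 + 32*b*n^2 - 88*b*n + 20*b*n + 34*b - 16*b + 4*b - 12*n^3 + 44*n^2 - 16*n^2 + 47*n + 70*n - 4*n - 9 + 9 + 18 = -8*b^3 + b^2*(-12*n - 32) + b*(32*n^2 - 68*n + 22) - 12*n^3 + 28*n^2 + 113*n + 18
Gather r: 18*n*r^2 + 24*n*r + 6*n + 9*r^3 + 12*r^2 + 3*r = 6*n + 9*r^3 + r^2*(18*n + 12) + r*(24*n + 3)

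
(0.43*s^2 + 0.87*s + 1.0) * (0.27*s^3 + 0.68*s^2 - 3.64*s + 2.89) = 0.1161*s^5 + 0.5273*s^4 - 0.7036*s^3 - 1.2441*s^2 - 1.1257*s + 2.89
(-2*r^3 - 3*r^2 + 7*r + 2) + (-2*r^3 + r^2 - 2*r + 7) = -4*r^3 - 2*r^2 + 5*r + 9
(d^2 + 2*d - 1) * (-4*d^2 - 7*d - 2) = -4*d^4 - 15*d^3 - 12*d^2 + 3*d + 2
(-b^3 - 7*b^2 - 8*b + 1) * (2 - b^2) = b^5 + 7*b^4 + 6*b^3 - 15*b^2 - 16*b + 2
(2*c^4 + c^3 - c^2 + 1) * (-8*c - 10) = -16*c^5 - 28*c^4 - 2*c^3 + 10*c^2 - 8*c - 10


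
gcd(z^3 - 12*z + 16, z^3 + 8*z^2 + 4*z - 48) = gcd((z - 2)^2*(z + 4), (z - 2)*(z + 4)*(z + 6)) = z^2 + 2*z - 8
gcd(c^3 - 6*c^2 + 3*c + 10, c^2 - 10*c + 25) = c - 5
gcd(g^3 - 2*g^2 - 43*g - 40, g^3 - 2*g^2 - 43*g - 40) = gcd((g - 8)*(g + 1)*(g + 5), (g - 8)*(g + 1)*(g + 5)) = g^3 - 2*g^2 - 43*g - 40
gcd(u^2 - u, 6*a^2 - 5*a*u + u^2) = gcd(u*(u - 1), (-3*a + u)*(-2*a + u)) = 1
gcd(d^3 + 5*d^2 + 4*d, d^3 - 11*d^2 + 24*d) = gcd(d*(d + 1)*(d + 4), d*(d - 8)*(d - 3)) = d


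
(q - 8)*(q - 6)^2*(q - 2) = q^4 - 22*q^3 + 172*q^2 - 552*q + 576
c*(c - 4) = c^2 - 4*c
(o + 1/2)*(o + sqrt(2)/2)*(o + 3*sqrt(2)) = o^3 + o^2/2 + 7*sqrt(2)*o^2/2 + 7*sqrt(2)*o/4 + 3*o + 3/2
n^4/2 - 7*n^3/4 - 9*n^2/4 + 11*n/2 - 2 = (n/2 + 1)*(n - 4)*(n - 1)*(n - 1/2)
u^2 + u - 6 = (u - 2)*(u + 3)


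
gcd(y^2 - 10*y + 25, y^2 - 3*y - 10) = y - 5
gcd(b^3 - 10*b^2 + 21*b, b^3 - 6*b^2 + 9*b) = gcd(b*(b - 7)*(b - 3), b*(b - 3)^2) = b^2 - 3*b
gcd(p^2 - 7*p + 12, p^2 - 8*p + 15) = p - 3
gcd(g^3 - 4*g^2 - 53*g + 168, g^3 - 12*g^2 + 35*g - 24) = g^2 - 11*g + 24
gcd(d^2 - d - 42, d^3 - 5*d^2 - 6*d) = 1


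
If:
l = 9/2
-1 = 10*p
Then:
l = 9/2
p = -1/10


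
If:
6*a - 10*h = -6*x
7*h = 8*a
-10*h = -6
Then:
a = 21/40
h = 3/5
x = 19/40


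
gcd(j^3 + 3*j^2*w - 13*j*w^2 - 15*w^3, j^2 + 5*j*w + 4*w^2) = j + w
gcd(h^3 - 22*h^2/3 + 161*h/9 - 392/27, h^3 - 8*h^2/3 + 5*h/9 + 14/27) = h - 7/3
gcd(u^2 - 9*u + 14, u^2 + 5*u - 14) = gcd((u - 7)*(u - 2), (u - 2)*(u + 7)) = u - 2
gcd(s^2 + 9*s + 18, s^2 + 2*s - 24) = s + 6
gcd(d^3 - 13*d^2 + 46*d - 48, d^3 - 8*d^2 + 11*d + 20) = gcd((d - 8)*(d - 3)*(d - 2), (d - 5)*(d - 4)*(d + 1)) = 1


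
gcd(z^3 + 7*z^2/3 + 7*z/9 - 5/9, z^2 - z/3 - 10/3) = z + 5/3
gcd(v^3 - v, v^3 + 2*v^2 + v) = v^2 + v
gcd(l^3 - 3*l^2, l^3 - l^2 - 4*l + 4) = 1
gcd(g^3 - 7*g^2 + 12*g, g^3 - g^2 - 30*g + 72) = g^2 - 7*g + 12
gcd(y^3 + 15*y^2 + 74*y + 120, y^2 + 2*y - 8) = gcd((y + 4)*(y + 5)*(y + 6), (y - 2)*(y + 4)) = y + 4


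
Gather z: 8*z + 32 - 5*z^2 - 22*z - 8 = -5*z^2 - 14*z + 24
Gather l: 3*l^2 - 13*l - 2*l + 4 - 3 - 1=3*l^2 - 15*l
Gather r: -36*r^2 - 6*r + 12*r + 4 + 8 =-36*r^2 + 6*r + 12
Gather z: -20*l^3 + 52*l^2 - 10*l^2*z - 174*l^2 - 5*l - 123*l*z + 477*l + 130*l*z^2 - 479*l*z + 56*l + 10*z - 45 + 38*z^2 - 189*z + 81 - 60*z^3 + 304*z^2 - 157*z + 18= -20*l^3 - 122*l^2 + 528*l - 60*z^3 + z^2*(130*l + 342) + z*(-10*l^2 - 602*l - 336) + 54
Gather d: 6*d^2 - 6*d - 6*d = 6*d^2 - 12*d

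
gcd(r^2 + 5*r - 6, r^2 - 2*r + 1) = r - 1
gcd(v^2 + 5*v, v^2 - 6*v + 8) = 1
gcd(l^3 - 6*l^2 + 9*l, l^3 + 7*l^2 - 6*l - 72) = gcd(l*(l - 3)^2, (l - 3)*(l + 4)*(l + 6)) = l - 3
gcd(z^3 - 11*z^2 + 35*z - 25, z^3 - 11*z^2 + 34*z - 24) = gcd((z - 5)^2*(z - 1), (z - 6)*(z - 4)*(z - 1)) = z - 1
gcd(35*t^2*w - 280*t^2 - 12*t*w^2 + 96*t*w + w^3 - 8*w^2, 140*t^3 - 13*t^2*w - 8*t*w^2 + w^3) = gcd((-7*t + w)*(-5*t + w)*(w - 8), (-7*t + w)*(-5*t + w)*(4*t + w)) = 35*t^2 - 12*t*w + w^2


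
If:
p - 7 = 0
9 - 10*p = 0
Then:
No Solution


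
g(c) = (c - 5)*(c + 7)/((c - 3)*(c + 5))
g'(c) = (c - 5)/((c - 3)*(c + 5)) - (c - 5)*(c + 7)/((c - 3)*(c + 5)^2) - (c - 5)*(c + 7)/((c - 3)^2*(c + 5)) + (c + 7)/((c - 3)*(c + 5))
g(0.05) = 2.34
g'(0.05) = 0.19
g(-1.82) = 2.30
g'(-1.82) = -0.14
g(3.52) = -3.51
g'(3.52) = 9.21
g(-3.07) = 2.71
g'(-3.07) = -0.60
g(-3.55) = 3.11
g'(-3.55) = -1.13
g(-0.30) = 2.29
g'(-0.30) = 0.12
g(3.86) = -1.62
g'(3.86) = 3.35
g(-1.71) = 2.29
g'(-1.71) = -0.12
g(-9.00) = 0.58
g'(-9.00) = -0.14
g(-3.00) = 2.67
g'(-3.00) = -0.56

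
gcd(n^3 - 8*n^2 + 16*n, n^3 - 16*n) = n^2 - 4*n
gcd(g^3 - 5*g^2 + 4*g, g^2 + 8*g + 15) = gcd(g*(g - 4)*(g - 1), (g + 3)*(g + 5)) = 1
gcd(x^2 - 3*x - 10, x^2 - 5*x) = x - 5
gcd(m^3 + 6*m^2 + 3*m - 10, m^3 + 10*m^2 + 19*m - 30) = m^2 + 4*m - 5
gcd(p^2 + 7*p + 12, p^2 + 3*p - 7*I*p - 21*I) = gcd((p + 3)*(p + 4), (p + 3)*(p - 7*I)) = p + 3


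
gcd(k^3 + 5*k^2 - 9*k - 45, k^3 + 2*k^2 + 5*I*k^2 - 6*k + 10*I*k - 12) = 1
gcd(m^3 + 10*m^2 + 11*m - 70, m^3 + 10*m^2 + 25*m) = m + 5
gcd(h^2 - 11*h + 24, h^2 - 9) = h - 3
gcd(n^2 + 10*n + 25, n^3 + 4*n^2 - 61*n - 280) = n + 5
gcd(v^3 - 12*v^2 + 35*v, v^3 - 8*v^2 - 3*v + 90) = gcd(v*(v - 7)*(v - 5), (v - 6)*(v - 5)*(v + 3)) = v - 5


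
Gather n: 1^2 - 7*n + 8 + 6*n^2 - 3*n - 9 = 6*n^2 - 10*n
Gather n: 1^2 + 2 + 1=4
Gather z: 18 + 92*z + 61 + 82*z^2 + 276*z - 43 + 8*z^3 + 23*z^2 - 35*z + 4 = 8*z^3 + 105*z^2 + 333*z + 40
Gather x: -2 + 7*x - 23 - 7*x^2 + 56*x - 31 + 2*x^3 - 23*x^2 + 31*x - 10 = 2*x^3 - 30*x^2 + 94*x - 66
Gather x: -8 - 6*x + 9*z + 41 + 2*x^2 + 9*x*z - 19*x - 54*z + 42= 2*x^2 + x*(9*z - 25) - 45*z + 75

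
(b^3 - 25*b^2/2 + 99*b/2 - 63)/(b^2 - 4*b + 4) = (2*b^3 - 25*b^2 + 99*b - 126)/(2*(b^2 - 4*b + 4))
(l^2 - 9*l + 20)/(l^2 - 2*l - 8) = (l - 5)/(l + 2)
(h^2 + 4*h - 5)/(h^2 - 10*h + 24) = (h^2 + 4*h - 5)/(h^2 - 10*h + 24)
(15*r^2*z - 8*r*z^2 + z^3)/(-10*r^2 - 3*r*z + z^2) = z*(-3*r + z)/(2*r + z)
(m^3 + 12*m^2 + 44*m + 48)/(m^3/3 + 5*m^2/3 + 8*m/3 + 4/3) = 3*(m^2 + 10*m + 24)/(m^2 + 3*m + 2)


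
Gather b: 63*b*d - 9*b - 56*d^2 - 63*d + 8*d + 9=b*(63*d - 9) - 56*d^2 - 55*d + 9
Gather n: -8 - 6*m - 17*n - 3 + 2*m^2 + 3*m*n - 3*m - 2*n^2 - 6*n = 2*m^2 - 9*m - 2*n^2 + n*(3*m - 23) - 11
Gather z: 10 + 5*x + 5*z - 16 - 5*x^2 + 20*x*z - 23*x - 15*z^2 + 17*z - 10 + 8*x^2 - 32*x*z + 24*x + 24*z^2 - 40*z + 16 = 3*x^2 + 6*x + 9*z^2 + z*(-12*x - 18)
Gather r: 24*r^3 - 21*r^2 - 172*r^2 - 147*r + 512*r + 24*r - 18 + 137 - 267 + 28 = 24*r^3 - 193*r^2 + 389*r - 120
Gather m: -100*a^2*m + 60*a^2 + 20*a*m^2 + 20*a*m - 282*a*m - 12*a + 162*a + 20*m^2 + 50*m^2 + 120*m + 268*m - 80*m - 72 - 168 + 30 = 60*a^2 + 150*a + m^2*(20*a + 70) + m*(-100*a^2 - 262*a + 308) - 210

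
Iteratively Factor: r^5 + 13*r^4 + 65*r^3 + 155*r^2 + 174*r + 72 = (r + 3)*(r^4 + 10*r^3 + 35*r^2 + 50*r + 24) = (r + 3)^2*(r^3 + 7*r^2 + 14*r + 8) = (r + 2)*(r + 3)^2*(r^2 + 5*r + 4) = (r + 2)*(r + 3)^2*(r + 4)*(r + 1)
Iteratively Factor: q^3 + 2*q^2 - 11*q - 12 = (q + 1)*(q^2 + q - 12) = (q + 1)*(q + 4)*(q - 3)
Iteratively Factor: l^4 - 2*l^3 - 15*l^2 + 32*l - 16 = (l - 1)*(l^3 - l^2 - 16*l + 16) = (l - 4)*(l - 1)*(l^2 + 3*l - 4) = (l - 4)*(l - 1)*(l + 4)*(l - 1)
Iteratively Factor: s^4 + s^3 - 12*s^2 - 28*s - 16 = (s + 2)*(s^3 - s^2 - 10*s - 8) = (s + 2)^2*(s^2 - 3*s - 4) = (s + 1)*(s + 2)^2*(s - 4)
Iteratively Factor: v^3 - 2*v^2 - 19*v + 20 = (v - 1)*(v^2 - v - 20) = (v - 5)*(v - 1)*(v + 4)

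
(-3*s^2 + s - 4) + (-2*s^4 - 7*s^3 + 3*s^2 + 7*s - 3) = -2*s^4 - 7*s^3 + 8*s - 7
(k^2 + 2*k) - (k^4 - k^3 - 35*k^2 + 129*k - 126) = -k^4 + k^3 + 36*k^2 - 127*k + 126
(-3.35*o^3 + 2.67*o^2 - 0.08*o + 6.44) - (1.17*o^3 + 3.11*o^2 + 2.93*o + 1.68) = -4.52*o^3 - 0.44*o^2 - 3.01*o + 4.76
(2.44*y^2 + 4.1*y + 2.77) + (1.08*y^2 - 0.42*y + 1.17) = 3.52*y^2 + 3.68*y + 3.94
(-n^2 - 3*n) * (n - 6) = -n^3 + 3*n^2 + 18*n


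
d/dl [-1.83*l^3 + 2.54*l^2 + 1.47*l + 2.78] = -5.49*l^2 + 5.08*l + 1.47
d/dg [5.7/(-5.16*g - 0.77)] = 29.412/(5.16*g + 0.77)^2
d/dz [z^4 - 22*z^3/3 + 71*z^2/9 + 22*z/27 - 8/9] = 4*z^3 - 22*z^2 + 142*z/9 + 22/27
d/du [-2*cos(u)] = 2*sin(u)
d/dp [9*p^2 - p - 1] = 18*p - 1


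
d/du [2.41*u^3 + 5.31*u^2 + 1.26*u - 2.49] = 7.23*u^2 + 10.62*u + 1.26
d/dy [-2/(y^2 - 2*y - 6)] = 4*(y - 1)/(-y^2 + 2*y + 6)^2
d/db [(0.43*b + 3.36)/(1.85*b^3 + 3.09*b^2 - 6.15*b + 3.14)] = (-1.591*b^3 - 19.9767*b^2 - 20.7648*b + 22.0142)/(3.4225*b^6 + 11.433*b^5 - 13.2069*b^4 - 26.389*b^3 + 57.2277*b^2 - 38.622*b + 9.8596)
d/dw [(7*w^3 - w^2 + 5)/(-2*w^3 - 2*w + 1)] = (-2*w^4 - 28*w^3 + 53*w^2 - 2*w + 10)/(4*w^6 + 8*w^4 - 4*w^3 + 4*w^2 - 4*w + 1)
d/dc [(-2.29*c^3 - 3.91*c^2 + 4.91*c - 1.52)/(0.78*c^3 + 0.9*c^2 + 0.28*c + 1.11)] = (0.988799999999999*c^4 - 8.942*c^3 - 9.5827*c^2 - 5.9442*c + 5.8757)/(0.6084*c^6 + 1.404*c^5 + 1.2468*c^4 + 2.2356*c^3 + 2.0764*c^2 + 0.6216*c + 1.2321)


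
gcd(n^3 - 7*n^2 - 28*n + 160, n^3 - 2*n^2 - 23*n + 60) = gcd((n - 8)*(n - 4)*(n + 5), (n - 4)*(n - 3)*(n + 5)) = n^2 + n - 20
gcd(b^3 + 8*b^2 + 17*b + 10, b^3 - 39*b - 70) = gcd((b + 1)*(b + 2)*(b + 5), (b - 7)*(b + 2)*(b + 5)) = b^2 + 7*b + 10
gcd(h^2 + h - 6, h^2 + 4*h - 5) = 1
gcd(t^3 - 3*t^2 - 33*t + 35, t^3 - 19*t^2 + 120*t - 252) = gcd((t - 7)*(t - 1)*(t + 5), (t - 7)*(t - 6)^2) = t - 7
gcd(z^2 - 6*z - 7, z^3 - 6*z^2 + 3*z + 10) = z + 1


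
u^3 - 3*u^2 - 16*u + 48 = (u - 4)*(u - 3)*(u + 4)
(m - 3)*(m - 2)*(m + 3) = m^3 - 2*m^2 - 9*m + 18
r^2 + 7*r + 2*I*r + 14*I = (r + 7)*(r + 2*I)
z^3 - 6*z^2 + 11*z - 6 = (z - 3)*(z - 2)*(z - 1)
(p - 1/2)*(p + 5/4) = p^2 + 3*p/4 - 5/8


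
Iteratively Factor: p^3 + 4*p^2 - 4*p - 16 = (p + 4)*(p^2 - 4) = (p + 2)*(p + 4)*(p - 2)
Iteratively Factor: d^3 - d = (d)*(d^2 - 1) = d*(d - 1)*(d + 1)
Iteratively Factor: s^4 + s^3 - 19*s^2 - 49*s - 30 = (s + 2)*(s^3 - s^2 - 17*s - 15) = (s - 5)*(s + 2)*(s^2 + 4*s + 3) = (s - 5)*(s + 2)*(s + 3)*(s + 1)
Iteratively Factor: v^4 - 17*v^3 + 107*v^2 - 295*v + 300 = (v - 4)*(v^3 - 13*v^2 + 55*v - 75) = (v - 4)*(v - 3)*(v^2 - 10*v + 25) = (v - 5)*(v - 4)*(v - 3)*(v - 5)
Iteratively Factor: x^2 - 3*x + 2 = (x - 2)*(x - 1)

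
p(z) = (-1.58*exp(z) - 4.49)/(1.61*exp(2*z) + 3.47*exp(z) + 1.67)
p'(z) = (-1.58*exp(z) - 4.49)*(-3.22*exp(2*z) - 3.47*exp(z))/(1.61*exp(2*z) + 3.47*exp(z) + 1.67)^2 - 1.58*exp(z)/(1.61*exp(2*z) + 3.47*exp(z) + 1.67)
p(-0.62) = -1.33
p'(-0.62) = 0.72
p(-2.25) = -2.27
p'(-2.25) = 0.36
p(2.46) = -0.09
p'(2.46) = 0.09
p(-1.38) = -1.85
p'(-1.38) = 0.60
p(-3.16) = -2.50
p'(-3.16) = 0.17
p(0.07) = -0.85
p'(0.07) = 0.64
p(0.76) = -0.48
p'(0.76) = 0.44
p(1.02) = -0.37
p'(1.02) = 0.36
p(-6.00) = -2.68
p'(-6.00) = 0.01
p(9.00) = 0.00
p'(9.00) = 0.00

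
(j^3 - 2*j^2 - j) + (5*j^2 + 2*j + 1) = j^3 + 3*j^2 + j + 1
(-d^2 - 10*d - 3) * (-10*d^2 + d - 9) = 10*d^4 + 99*d^3 + 29*d^2 + 87*d + 27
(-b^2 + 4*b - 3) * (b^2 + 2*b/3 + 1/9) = -b^4 + 10*b^3/3 - 4*b^2/9 - 14*b/9 - 1/3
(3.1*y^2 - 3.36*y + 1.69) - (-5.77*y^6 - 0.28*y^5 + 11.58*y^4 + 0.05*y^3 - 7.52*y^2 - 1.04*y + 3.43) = 5.77*y^6 + 0.28*y^5 - 11.58*y^4 - 0.05*y^3 + 10.62*y^2 - 2.32*y - 1.74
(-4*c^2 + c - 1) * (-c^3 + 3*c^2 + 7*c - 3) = 4*c^5 - 13*c^4 - 24*c^3 + 16*c^2 - 10*c + 3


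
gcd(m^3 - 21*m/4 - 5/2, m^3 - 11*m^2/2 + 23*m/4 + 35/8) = m^2 - 2*m - 5/4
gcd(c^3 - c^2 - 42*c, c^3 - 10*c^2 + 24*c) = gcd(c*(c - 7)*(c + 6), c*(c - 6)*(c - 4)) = c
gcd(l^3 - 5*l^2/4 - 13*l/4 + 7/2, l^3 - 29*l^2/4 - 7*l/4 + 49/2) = l^2 - l/4 - 7/2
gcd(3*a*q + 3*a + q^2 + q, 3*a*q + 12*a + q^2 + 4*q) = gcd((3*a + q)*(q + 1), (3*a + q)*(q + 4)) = 3*a + q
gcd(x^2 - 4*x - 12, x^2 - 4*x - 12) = x^2 - 4*x - 12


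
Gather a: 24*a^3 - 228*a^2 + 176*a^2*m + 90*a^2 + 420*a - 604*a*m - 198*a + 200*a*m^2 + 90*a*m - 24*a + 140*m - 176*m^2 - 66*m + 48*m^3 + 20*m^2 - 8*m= 24*a^3 + a^2*(176*m - 138) + a*(200*m^2 - 514*m + 198) + 48*m^3 - 156*m^2 + 66*m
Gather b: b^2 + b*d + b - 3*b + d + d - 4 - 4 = b^2 + b*(d - 2) + 2*d - 8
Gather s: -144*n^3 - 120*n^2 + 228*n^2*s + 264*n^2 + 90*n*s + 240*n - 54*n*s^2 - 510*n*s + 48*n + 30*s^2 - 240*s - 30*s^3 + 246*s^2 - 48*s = -144*n^3 + 144*n^2 + 288*n - 30*s^3 + s^2*(276 - 54*n) + s*(228*n^2 - 420*n - 288)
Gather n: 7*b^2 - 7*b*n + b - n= 7*b^2 + b + n*(-7*b - 1)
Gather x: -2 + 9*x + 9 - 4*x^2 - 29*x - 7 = -4*x^2 - 20*x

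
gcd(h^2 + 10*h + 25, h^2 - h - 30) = h + 5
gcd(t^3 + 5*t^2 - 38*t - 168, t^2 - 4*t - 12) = t - 6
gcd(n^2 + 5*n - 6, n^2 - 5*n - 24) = 1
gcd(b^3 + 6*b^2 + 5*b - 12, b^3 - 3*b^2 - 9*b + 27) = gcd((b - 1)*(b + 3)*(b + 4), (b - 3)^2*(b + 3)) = b + 3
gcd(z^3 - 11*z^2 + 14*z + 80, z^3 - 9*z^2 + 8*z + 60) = z^2 - 3*z - 10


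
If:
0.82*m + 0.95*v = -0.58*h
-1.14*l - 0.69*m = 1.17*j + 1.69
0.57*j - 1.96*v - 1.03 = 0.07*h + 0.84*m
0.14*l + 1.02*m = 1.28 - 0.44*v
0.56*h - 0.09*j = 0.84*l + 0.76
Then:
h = 0.44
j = -2.43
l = -0.35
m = 2.26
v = -2.22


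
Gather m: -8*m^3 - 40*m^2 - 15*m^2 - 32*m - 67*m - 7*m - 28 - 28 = -8*m^3 - 55*m^2 - 106*m - 56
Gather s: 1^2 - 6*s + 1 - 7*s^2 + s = -7*s^2 - 5*s + 2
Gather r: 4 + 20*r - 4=20*r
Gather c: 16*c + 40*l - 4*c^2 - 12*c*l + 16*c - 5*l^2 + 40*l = -4*c^2 + c*(32 - 12*l) - 5*l^2 + 80*l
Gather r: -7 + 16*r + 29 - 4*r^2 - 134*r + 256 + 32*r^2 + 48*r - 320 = 28*r^2 - 70*r - 42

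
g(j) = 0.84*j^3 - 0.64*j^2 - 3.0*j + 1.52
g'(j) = 2.52*j^2 - 1.28*j - 3.0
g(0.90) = -1.09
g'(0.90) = -2.11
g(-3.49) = -31.51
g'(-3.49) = 32.16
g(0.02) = 1.46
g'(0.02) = -3.02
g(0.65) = -0.47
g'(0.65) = -2.77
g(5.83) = 128.73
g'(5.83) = 75.19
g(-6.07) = -191.72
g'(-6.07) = 97.62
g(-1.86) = -0.52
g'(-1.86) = 8.10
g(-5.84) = -170.10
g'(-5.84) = 90.42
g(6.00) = 141.92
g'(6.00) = 80.04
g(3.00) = 9.44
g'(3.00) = 15.84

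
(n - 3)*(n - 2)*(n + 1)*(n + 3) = n^4 - n^3 - 11*n^2 + 9*n + 18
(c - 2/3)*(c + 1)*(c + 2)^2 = c^4 + 13*c^3/3 + 14*c^2/3 - 4*c/3 - 8/3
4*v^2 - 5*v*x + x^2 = (-4*v + x)*(-v + x)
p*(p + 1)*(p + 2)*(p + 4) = p^4 + 7*p^3 + 14*p^2 + 8*p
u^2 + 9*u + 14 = (u + 2)*(u + 7)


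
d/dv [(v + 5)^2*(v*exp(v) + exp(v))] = (v^3 + 14*v^2 + 57*v + 60)*exp(v)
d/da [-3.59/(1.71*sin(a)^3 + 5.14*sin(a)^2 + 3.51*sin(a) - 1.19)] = (18.4167*sin(a)^2 + 36.9052*sin(a) + 12.6009)*cos(a)/(1.71*sin(a)^3 + 5.14*sin(a)^2 + 3.51*sin(a) - 1.19)^2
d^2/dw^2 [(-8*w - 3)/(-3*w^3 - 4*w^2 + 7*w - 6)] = 2*(216*w^5 + 450*w^4 + 584*w^3 - 909*w^2 - 990*w + 411)/(27*w^9 + 108*w^8 - 45*w^7 - 278*w^6 + 537*w^5 + 120*w^4 - 1027*w^3 + 1314*w^2 - 756*w + 216)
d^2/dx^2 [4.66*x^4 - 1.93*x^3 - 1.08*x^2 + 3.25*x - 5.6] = 55.92*x^2 - 11.58*x - 2.16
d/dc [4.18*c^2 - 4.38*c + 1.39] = 8.36*c - 4.38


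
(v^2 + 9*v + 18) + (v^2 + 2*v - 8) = 2*v^2 + 11*v + 10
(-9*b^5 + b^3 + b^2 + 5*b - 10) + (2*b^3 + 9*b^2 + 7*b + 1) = -9*b^5 + 3*b^3 + 10*b^2 + 12*b - 9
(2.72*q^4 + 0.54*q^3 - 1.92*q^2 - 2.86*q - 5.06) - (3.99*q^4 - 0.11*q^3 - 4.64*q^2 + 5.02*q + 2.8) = -1.27*q^4 + 0.65*q^3 + 2.72*q^2 - 7.88*q - 7.86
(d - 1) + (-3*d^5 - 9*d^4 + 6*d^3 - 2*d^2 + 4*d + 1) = -3*d^5 - 9*d^4 + 6*d^3 - 2*d^2 + 5*d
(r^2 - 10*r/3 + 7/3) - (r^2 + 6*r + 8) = -28*r/3 - 17/3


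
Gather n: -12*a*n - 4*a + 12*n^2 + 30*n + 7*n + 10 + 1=-4*a + 12*n^2 + n*(37 - 12*a) + 11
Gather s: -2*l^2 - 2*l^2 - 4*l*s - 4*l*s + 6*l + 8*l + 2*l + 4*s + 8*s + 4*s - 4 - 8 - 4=-4*l^2 + 16*l + s*(16 - 8*l) - 16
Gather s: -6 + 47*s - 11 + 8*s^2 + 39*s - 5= 8*s^2 + 86*s - 22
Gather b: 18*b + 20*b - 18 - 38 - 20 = 38*b - 76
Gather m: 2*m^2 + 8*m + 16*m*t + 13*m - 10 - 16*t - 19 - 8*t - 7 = 2*m^2 + m*(16*t + 21) - 24*t - 36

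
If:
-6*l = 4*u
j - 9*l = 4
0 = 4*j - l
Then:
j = -4/35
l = -16/35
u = 24/35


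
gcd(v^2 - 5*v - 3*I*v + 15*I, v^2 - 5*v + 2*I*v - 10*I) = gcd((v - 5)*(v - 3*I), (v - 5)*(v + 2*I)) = v - 5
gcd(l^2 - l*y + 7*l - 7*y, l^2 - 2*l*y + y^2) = -l + y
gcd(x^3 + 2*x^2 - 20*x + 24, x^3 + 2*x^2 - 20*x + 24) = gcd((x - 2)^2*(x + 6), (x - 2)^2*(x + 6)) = x^3 + 2*x^2 - 20*x + 24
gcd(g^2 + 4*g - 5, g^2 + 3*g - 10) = g + 5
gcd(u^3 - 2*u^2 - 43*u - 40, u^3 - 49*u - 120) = u^2 - 3*u - 40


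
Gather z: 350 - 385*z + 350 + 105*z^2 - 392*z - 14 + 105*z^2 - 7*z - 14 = 210*z^2 - 784*z + 672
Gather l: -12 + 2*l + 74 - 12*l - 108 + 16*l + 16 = 6*l - 30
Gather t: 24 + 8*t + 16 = 8*t + 40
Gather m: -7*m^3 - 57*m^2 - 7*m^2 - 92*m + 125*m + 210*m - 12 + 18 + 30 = -7*m^3 - 64*m^2 + 243*m + 36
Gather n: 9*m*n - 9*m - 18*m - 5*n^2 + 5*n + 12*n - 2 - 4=-27*m - 5*n^2 + n*(9*m + 17) - 6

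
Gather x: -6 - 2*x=-2*x - 6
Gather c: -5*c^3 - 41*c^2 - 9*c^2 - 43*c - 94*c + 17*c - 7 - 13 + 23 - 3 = -5*c^3 - 50*c^2 - 120*c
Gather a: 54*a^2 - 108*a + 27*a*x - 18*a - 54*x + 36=54*a^2 + a*(27*x - 126) - 54*x + 36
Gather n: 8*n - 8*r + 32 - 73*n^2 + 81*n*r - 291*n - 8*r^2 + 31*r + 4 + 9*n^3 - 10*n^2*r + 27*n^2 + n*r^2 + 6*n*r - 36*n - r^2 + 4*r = 9*n^3 + n^2*(-10*r - 46) + n*(r^2 + 87*r - 319) - 9*r^2 + 27*r + 36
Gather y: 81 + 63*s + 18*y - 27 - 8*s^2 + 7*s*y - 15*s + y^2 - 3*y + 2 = -8*s^2 + 48*s + y^2 + y*(7*s + 15) + 56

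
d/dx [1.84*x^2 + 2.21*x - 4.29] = 3.68*x + 2.21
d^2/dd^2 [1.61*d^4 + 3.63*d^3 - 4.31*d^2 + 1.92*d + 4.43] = 19.32*d^2 + 21.78*d - 8.62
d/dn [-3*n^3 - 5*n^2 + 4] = n*(-9*n - 10)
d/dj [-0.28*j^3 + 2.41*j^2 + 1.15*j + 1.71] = -0.84*j^2 + 4.82*j + 1.15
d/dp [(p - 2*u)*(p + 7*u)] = 2*p + 5*u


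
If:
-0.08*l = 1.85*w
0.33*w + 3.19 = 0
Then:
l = 223.54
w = -9.67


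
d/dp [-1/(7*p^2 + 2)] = 14*p/(7*p^2 + 2)^2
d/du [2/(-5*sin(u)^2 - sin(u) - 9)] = 2*(10*sin(u) + 1)*cos(u)/(5*sin(u)^2 + sin(u) + 9)^2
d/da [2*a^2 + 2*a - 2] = 4*a + 2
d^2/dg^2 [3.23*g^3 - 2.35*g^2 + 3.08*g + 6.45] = 19.38*g - 4.7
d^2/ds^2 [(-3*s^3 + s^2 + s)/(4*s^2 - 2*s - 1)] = 2*(-6*s^2 + 3*s - 1)/(64*s^6 - 96*s^5 + 40*s^3 - 6*s - 1)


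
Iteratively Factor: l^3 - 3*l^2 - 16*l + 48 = (l - 4)*(l^2 + l - 12) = (l - 4)*(l + 4)*(l - 3)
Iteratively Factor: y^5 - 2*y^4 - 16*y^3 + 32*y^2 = (y + 4)*(y^4 - 6*y^3 + 8*y^2) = y*(y + 4)*(y^3 - 6*y^2 + 8*y) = y*(y - 2)*(y + 4)*(y^2 - 4*y) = y*(y - 4)*(y - 2)*(y + 4)*(y)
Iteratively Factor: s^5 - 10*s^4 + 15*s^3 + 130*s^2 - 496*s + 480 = (s - 5)*(s^4 - 5*s^3 - 10*s^2 + 80*s - 96) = (s - 5)*(s + 4)*(s^3 - 9*s^2 + 26*s - 24) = (s - 5)*(s - 3)*(s + 4)*(s^2 - 6*s + 8) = (s - 5)*(s - 4)*(s - 3)*(s + 4)*(s - 2)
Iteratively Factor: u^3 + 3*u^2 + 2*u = (u)*(u^2 + 3*u + 2) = u*(u + 2)*(u + 1)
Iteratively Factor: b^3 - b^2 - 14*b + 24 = (b - 3)*(b^2 + 2*b - 8) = (b - 3)*(b + 4)*(b - 2)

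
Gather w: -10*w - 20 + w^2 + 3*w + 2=w^2 - 7*w - 18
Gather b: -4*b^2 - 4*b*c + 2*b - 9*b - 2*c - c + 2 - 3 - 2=-4*b^2 + b*(-4*c - 7) - 3*c - 3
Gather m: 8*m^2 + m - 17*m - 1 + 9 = 8*m^2 - 16*m + 8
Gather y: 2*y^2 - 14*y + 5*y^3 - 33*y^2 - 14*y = 5*y^3 - 31*y^2 - 28*y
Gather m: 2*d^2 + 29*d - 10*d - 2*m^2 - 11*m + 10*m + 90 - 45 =2*d^2 + 19*d - 2*m^2 - m + 45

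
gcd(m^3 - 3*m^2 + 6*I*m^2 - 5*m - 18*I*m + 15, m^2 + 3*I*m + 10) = m + 5*I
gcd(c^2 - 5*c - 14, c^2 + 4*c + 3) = 1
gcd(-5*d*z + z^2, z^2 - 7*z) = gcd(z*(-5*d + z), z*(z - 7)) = z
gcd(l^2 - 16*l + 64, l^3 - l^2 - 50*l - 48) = l - 8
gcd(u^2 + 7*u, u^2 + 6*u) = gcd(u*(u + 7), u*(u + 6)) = u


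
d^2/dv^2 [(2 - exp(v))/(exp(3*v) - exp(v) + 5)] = ((4 - 2*exp(v))*(3*exp(2*v) - 1)^2*exp(v) + ((exp(v) - 2)*(9*exp(2*v) - 1) + (6*exp(2*v) - 2)*exp(v))*(exp(3*v) - exp(v) + 5) - (exp(3*v) - exp(v) + 5)^2)*exp(v)/(exp(3*v) - exp(v) + 5)^3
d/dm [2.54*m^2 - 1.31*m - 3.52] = 5.08*m - 1.31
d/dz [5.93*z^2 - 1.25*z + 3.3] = 11.86*z - 1.25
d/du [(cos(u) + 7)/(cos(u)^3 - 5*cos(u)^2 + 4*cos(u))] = 2*(cos(u)^3 + 8*cos(u)^2 - 35*cos(u) + 14)*sin(u)/((cos(u) - 4)^2*(cos(u) - 1)^2*cos(u)^2)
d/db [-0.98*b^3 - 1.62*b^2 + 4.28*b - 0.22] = -2.94*b^2 - 3.24*b + 4.28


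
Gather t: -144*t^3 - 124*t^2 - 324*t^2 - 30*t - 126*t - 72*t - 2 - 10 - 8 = -144*t^3 - 448*t^2 - 228*t - 20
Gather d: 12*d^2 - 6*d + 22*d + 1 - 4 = 12*d^2 + 16*d - 3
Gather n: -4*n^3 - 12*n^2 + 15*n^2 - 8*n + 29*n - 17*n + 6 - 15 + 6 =-4*n^3 + 3*n^2 + 4*n - 3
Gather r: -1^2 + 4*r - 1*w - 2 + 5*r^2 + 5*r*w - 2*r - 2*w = 5*r^2 + r*(5*w + 2) - 3*w - 3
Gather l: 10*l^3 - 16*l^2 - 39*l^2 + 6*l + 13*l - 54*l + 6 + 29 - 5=10*l^3 - 55*l^2 - 35*l + 30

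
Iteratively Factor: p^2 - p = (p)*(p - 1)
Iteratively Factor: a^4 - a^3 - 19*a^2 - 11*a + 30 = (a + 2)*(a^3 - 3*a^2 - 13*a + 15) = (a + 2)*(a + 3)*(a^2 - 6*a + 5) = (a - 5)*(a + 2)*(a + 3)*(a - 1)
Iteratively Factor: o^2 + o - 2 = (o + 2)*(o - 1)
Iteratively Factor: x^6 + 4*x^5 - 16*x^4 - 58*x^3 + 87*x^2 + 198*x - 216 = (x - 1)*(x^5 + 5*x^4 - 11*x^3 - 69*x^2 + 18*x + 216) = (x - 1)*(x + 3)*(x^4 + 2*x^3 - 17*x^2 - 18*x + 72) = (x - 3)*(x - 1)*(x + 3)*(x^3 + 5*x^2 - 2*x - 24) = (x - 3)*(x - 2)*(x - 1)*(x + 3)*(x^2 + 7*x + 12) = (x - 3)*(x - 2)*(x - 1)*(x + 3)*(x + 4)*(x + 3)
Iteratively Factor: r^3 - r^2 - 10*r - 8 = (r + 1)*(r^2 - 2*r - 8) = (r + 1)*(r + 2)*(r - 4)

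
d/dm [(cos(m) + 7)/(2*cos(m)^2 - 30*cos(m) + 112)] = (cos(m)^2 + 14*cos(m) - 161)*sin(m)/(2*(cos(m)^2 - 15*cos(m) + 56)^2)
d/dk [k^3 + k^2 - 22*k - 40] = 3*k^2 + 2*k - 22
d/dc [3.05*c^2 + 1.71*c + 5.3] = 6.1*c + 1.71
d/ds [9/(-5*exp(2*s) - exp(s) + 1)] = (90*exp(s) + 9)*exp(s)/(5*exp(2*s) + exp(s) - 1)^2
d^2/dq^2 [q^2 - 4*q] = 2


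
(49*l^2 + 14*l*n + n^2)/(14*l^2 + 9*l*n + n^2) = (7*l + n)/(2*l + n)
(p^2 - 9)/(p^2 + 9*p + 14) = (p^2 - 9)/(p^2 + 9*p + 14)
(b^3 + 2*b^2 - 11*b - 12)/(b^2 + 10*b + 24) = (b^2 - 2*b - 3)/(b + 6)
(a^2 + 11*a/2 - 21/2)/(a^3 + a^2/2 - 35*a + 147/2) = (2*a - 3)/(2*a^2 - 13*a + 21)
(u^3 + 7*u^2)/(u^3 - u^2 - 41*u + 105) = u^2/(u^2 - 8*u + 15)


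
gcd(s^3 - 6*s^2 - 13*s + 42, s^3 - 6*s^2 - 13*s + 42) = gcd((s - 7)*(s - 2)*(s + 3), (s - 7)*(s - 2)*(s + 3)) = s^3 - 6*s^2 - 13*s + 42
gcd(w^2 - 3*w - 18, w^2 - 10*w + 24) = w - 6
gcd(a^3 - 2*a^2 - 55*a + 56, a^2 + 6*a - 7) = a^2 + 6*a - 7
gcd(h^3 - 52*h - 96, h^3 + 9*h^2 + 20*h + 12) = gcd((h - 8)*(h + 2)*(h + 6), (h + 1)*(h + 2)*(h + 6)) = h^2 + 8*h + 12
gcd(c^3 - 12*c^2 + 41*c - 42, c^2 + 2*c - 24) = 1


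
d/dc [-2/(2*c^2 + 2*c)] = (2*c + 1)/(c^2*(c + 1)^2)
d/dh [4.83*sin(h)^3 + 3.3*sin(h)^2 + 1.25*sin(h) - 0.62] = (14.49*sin(h)^2 + 6.6*sin(h) + 1.25)*cos(h)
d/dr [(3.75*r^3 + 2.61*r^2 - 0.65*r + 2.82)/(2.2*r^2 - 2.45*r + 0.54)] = (8.25000000000001*r^4 - 18.375*r^3 + 1.1105*r^2 - 9.5892*r + 6.558)/(4.84*r^4 - 10.78*r^3 + 8.3785*r^2 - 2.646*r + 0.2916)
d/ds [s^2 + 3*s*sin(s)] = 3*s*cos(s) + 2*s + 3*sin(s)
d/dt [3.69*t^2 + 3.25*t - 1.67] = 7.38*t + 3.25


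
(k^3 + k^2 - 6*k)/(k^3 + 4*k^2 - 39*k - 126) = k*(k - 2)/(k^2 + k - 42)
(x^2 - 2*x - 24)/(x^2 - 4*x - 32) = (x - 6)/(x - 8)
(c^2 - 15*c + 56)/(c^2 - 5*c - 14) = (c - 8)/(c + 2)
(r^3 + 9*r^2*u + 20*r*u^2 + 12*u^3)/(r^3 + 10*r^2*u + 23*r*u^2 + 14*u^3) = (r + 6*u)/(r + 7*u)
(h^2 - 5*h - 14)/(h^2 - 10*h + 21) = (h + 2)/(h - 3)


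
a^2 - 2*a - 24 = (a - 6)*(a + 4)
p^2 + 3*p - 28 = (p - 4)*(p + 7)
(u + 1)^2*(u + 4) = u^3 + 6*u^2 + 9*u + 4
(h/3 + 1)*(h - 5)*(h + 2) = h^3/3 - 19*h/3 - 10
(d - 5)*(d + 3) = d^2 - 2*d - 15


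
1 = 1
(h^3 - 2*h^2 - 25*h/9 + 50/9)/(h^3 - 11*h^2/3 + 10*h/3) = (h + 5/3)/h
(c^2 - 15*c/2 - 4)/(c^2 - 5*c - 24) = (c + 1/2)/(c + 3)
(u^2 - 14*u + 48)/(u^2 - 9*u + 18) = (u - 8)/(u - 3)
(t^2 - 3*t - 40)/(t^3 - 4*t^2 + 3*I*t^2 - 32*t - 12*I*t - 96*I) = (t + 5)/(t^2 + t*(4 + 3*I) + 12*I)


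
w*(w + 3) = w^2 + 3*w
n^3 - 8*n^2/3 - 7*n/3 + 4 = (n - 3)*(n - 1)*(n + 4/3)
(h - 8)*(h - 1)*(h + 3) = h^3 - 6*h^2 - 19*h + 24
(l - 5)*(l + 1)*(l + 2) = l^3 - 2*l^2 - 13*l - 10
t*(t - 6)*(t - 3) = t^3 - 9*t^2 + 18*t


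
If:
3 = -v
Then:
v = -3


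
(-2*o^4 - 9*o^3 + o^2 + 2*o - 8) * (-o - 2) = 2*o^5 + 13*o^4 + 17*o^3 - 4*o^2 + 4*o + 16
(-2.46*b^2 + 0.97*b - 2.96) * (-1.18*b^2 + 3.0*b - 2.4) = 2.9028*b^4 - 8.5246*b^3 + 12.3068*b^2 - 11.208*b + 7.104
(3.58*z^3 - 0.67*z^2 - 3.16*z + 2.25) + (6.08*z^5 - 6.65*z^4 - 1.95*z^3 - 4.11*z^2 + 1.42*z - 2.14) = 6.08*z^5 - 6.65*z^4 + 1.63*z^3 - 4.78*z^2 - 1.74*z + 0.11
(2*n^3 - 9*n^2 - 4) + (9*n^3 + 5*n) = 11*n^3 - 9*n^2 + 5*n - 4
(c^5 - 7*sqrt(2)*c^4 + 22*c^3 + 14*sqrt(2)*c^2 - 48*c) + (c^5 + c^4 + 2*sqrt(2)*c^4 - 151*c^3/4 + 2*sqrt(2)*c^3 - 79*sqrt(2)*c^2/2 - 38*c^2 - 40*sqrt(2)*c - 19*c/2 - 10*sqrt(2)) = 2*c^5 - 5*sqrt(2)*c^4 + c^4 - 63*c^3/4 + 2*sqrt(2)*c^3 - 38*c^2 - 51*sqrt(2)*c^2/2 - 115*c/2 - 40*sqrt(2)*c - 10*sqrt(2)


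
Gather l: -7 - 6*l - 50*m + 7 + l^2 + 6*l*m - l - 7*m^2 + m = l^2 + l*(6*m - 7) - 7*m^2 - 49*m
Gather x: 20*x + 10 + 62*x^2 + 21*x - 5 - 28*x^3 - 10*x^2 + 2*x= -28*x^3 + 52*x^2 + 43*x + 5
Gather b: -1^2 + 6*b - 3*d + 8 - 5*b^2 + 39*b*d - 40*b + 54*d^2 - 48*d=-5*b^2 + b*(39*d - 34) + 54*d^2 - 51*d + 7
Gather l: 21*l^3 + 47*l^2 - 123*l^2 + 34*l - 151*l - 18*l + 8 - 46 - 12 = 21*l^3 - 76*l^2 - 135*l - 50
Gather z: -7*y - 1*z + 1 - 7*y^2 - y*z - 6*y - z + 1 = -7*y^2 - 13*y + z*(-y - 2) + 2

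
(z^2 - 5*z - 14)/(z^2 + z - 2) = (z - 7)/(z - 1)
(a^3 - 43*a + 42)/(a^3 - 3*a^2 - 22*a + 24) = (a + 7)/(a + 4)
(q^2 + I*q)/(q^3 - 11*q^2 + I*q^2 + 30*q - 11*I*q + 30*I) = q/(q^2 - 11*q + 30)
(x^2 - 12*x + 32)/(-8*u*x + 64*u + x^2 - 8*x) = (x - 4)/(-8*u + x)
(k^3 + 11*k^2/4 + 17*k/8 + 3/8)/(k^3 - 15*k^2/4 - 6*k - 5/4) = (k + 3/2)/(k - 5)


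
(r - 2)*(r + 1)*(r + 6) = r^3 + 5*r^2 - 8*r - 12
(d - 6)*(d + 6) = d^2 - 36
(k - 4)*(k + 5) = k^2 + k - 20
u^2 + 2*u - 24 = (u - 4)*(u + 6)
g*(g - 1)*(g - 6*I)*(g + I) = g^4 - g^3 - 5*I*g^3 + 6*g^2 + 5*I*g^2 - 6*g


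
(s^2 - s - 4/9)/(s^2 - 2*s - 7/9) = (3*s - 4)/(3*s - 7)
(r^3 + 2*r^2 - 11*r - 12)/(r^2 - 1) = (r^2 + r - 12)/(r - 1)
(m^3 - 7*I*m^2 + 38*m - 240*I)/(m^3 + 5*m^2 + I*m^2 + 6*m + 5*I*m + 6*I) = (m^3 - 7*I*m^2 + 38*m - 240*I)/(m^3 + m^2*(5 + I) + m*(6 + 5*I) + 6*I)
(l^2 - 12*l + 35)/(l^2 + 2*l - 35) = (l - 7)/(l + 7)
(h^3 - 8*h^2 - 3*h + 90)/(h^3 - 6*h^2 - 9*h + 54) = (h - 5)/(h - 3)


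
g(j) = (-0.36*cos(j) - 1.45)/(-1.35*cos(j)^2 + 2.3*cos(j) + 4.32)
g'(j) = (-2.7*sin(j)*cos(j) + 2.3*sin(j))*(-0.36*cos(j) - 1.45)/(-1.35*cos(j)^2 + 2.3*cos(j) + 4.32)^2 + 0.36*sin(j)/(-1.35*cos(j)^2 + 2.3*cos(j) + 4.32) = (0.486*cos(j)^2 + 3.915*cos(j) - 1.7798)*sin(j)/(1.8225*cos(j)^4 - 6.21*cos(j)^3 - 6.374*cos(j)^2 + 19.872*cos(j) + 18.6624)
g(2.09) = -0.45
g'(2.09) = -0.39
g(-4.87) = -0.32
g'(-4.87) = -0.05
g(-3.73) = -0.78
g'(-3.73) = -1.20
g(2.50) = -0.72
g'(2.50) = -1.06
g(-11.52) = -0.32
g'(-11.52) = 0.01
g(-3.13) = -1.63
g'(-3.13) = 0.13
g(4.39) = -0.39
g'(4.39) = 0.24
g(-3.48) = -1.17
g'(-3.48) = -1.86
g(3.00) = -1.52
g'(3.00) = -1.41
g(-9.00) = -1.02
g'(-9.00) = 1.67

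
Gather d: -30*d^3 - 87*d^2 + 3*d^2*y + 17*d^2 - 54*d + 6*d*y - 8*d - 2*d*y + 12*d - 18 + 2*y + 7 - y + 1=-30*d^3 + d^2*(3*y - 70) + d*(4*y - 50) + y - 10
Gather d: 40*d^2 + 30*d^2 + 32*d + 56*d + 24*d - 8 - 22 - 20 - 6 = 70*d^2 + 112*d - 56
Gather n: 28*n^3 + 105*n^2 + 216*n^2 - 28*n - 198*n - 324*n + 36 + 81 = 28*n^3 + 321*n^2 - 550*n + 117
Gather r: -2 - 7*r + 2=-7*r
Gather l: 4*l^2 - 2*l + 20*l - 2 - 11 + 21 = 4*l^2 + 18*l + 8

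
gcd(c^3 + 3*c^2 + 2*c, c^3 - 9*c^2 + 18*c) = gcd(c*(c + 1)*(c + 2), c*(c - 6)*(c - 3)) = c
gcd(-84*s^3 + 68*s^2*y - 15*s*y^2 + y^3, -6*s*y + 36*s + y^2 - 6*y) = -6*s + y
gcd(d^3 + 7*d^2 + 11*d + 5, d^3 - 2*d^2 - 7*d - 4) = d^2 + 2*d + 1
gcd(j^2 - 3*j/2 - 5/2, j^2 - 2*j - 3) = j + 1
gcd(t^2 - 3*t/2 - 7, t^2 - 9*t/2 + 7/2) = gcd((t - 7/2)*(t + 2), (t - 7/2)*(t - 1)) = t - 7/2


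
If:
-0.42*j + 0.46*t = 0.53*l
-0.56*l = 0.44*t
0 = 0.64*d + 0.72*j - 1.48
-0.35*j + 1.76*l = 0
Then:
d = 2.31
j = 0.00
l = 0.00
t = 0.00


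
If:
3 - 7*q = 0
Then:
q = 3/7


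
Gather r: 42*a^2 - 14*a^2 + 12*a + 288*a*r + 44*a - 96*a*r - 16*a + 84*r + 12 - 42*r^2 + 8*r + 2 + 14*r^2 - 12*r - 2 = 28*a^2 + 40*a - 28*r^2 + r*(192*a + 80) + 12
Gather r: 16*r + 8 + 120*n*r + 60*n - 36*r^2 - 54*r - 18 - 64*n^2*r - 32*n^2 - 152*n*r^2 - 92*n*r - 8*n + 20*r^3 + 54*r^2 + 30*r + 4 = -32*n^2 + 52*n + 20*r^3 + r^2*(18 - 152*n) + r*(-64*n^2 + 28*n - 8) - 6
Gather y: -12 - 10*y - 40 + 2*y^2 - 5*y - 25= 2*y^2 - 15*y - 77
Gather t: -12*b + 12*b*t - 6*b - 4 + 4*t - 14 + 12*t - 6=-18*b + t*(12*b + 16) - 24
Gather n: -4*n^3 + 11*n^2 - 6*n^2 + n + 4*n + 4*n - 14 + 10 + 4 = -4*n^3 + 5*n^2 + 9*n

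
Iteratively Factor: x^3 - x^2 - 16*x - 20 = (x + 2)*(x^2 - 3*x - 10) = (x + 2)^2*(x - 5)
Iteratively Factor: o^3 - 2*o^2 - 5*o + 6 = (o + 2)*(o^2 - 4*o + 3) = (o - 1)*(o + 2)*(o - 3)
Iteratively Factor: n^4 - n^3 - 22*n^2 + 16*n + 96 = (n - 3)*(n^3 + 2*n^2 - 16*n - 32) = (n - 3)*(n + 2)*(n^2 - 16) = (n - 4)*(n - 3)*(n + 2)*(n + 4)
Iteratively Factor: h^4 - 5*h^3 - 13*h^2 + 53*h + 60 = (h - 5)*(h^3 - 13*h - 12) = (h - 5)*(h - 4)*(h^2 + 4*h + 3) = (h - 5)*(h - 4)*(h + 1)*(h + 3)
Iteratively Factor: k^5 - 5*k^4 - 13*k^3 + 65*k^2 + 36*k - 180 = (k - 5)*(k^4 - 13*k^2 + 36) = (k - 5)*(k - 2)*(k^3 + 2*k^2 - 9*k - 18) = (k - 5)*(k - 2)*(k + 3)*(k^2 - k - 6) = (k - 5)*(k - 2)*(k + 2)*(k + 3)*(k - 3)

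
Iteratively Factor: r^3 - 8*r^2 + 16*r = (r - 4)*(r^2 - 4*r) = (r - 4)^2*(r)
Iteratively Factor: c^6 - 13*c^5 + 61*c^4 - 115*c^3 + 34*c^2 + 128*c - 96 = (c + 1)*(c^5 - 14*c^4 + 75*c^3 - 190*c^2 + 224*c - 96) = (c - 3)*(c + 1)*(c^4 - 11*c^3 + 42*c^2 - 64*c + 32) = (c - 4)*(c - 3)*(c + 1)*(c^3 - 7*c^2 + 14*c - 8) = (c - 4)*(c - 3)*(c - 2)*(c + 1)*(c^2 - 5*c + 4) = (c - 4)^2*(c - 3)*(c - 2)*(c + 1)*(c - 1)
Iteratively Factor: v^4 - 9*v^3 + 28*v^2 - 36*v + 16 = (v - 2)*(v^3 - 7*v^2 + 14*v - 8) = (v - 2)*(v - 1)*(v^2 - 6*v + 8) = (v - 2)^2*(v - 1)*(v - 4)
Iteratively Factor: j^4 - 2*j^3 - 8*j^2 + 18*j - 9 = (j - 1)*(j^3 - j^2 - 9*j + 9) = (j - 1)^2*(j^2 - 9) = (j - 1)^2*(j + 3)*(j - 3)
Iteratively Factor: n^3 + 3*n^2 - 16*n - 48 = (n + 3)*(n^2 - 16) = (n + 3)*(n + 4)*(n - 4)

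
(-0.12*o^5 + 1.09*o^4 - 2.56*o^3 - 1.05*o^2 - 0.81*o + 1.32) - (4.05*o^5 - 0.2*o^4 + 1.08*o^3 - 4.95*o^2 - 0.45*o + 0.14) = -4.17*o^5 + 1.29*o^4 - 3.64*o^3 + 3.9*o^2 - 0.36*o + 1.18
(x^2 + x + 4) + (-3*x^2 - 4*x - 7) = -2*x^2 - 3*x - 3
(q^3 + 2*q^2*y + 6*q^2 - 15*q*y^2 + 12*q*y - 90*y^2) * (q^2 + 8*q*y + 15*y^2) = q^5 + 10*q^4*y + 6*q^4 + 16*q^3*y^2 + 60*q^3*y - 90*q^2*y^3 + 96*q^2*y^2 - 225*q*y^4 - 540*q*y^3 - 1350*y^4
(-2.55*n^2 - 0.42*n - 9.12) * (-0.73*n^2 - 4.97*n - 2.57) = 1.8615*n^4 + 12.9801*n^3 + 15.2985*n^2 + 46.4058*n + 23.4384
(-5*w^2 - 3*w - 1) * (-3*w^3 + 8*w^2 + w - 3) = 15*w^5 - 31*w^4 - 26*w^3 + 4*w^2 + 8*w + 3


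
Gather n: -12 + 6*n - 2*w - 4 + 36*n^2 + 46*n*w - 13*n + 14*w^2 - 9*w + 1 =36*n^2 + n*(46*w - 7) + 14*w^2 - 11*w - 15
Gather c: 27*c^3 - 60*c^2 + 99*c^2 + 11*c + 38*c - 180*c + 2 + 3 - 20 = 27*c^3 + 39*c^2 - 131*c - 15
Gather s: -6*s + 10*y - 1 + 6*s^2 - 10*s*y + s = 6*s^2 + s*(-10*y - 5) + 10*y - 1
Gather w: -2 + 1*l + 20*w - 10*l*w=l + w*(20 - 10*l) - 2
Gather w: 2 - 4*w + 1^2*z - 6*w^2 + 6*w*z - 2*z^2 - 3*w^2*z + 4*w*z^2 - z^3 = w^2*(-3*z - 6) + w*(4*z^2 + 6*z - 4) - z^3 - 2*z^2 + z + 2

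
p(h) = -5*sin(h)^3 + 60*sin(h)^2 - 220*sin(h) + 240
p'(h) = -15*sin(h)^2*cos(h) + 120*sin(h)*cos(h) - 220*cos(h)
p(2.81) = 174.57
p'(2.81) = 172.58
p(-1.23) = 504.83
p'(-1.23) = -115.79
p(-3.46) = 176.85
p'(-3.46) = 174.66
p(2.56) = 136.42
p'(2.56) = 132.53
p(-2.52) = 389.45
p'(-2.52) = 239.79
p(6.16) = 267.95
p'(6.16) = -233.19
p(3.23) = 259.90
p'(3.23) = 229.81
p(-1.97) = 497.55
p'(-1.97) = 133.43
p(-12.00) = 138.46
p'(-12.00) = -134.96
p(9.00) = 159.17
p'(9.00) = 157.71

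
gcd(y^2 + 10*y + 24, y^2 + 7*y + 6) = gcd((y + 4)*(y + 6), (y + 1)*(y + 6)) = y + 6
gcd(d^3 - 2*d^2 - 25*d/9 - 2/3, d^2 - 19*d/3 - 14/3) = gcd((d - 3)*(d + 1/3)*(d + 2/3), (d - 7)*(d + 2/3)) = d + 2/3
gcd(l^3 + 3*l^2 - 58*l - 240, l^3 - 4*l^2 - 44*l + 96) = l^2 - 2*l - 48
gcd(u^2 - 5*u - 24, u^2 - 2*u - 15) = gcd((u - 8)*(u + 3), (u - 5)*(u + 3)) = u + 3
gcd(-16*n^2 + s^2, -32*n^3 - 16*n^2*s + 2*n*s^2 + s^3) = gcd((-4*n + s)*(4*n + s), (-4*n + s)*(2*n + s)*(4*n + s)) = -16*n^2 + s^2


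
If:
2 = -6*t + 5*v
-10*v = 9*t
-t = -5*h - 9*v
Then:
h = -26/75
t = -4/21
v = 6/35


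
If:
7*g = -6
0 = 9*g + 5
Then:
No Solution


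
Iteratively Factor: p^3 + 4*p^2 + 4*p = (p + 2)*(p^2 + 2*p) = (p + 2)^2*(p)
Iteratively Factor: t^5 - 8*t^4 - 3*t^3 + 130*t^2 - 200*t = (t - 2)*(t^4 - 6*t^3 - 15*t^2 + 100*t) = (t - 2)*(t + 4)*(t^3 - 10*t^2 + 25*t) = (t - 5)*(t - 2)*(t + 4)*(t^2 - 5*t) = (t - 5)^2*(t - 2)*(t + 4)*(t)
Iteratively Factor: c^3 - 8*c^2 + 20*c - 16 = (c - 2)*(c^2 - 6*c + 8) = (c - 2)^2*(c - 4)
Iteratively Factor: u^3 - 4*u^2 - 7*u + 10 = (u - 5)*(u^2 + u - 2) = (u - 5)*(u + 2)*(u - 1)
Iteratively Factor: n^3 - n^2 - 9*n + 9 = (n + 3)*(n^2 - 4*n + 3) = (n - 3)*(n + 3)*(n - 1)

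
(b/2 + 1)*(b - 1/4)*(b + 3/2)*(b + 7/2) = b^4/2 + 27*b^3/8 + 27*b^2/4 + 107*b/32 - 21/16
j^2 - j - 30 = (j - 6)*(j + 5)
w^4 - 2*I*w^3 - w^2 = w^2*(w - I)^2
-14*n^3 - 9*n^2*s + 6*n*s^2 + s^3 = (-2*n + s)*(n + s)*(7*n + s)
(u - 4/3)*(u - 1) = u^2 - 7*u/3 + 4/3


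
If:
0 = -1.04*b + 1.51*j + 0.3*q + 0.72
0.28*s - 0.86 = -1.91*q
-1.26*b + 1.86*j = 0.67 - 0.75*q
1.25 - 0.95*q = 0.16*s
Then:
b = 170.83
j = 118.24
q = -5.36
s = 39.66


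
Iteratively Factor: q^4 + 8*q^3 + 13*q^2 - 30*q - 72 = (q - 2)*(q^3 + 10*q^2 + 33*q + 36) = (q - 2)*(q + 3)*(q^2 + 7*q + 12) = (q - 2)*(q + 3)^2*(q + 4)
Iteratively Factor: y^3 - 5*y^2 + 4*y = (y)*(y^2 - 5*y + 4) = y*(y - 1)*(y - 4)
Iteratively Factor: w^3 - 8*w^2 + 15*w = (w - 3)*(w^2 - 5*w) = w*(w - 3)*(w - 5)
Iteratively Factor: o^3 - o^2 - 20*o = (o - 5)*(o^2 + 4*o) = o*(o - 5)*(o + 4)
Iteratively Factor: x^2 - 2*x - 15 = (x + 3)*(x - 5)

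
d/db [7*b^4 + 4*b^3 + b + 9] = 28*b^3 + 12*b^2 + 1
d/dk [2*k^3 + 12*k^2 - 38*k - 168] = 6*k^2 + 24*k - 38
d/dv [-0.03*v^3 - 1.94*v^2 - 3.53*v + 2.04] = -0.09*v^2 - 3.88*v - 3.53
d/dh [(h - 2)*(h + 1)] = 2*h - 1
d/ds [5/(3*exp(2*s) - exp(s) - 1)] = (5 - 30*exp(s))*exp(s)/(-3*exp(2*s) + exp(s) + 1)^2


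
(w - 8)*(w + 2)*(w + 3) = w^3 - 3*w^2 - 34*w - 48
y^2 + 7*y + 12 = (y + 3)*(y + 4)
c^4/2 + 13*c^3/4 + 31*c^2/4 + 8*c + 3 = (c/2 + 1/2)*(c + 3/2)*(c + 2)^2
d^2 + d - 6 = (d - 2)*(d + 3)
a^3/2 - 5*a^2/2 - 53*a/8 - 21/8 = (a/2 + 1/4)*(a - 7)*(a + 3/2)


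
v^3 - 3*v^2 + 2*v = v*(v - 2)*(v - 1)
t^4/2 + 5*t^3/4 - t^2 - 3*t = t*(t/2 + 1)*(t - 3/2)*(t + 2)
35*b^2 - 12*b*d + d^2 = (-7*b + d)*(-5*b + d)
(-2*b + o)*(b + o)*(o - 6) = -2*b^2*o + 12*b^2 - b*o^2 + 6*b*o + o^3 - 6*o^2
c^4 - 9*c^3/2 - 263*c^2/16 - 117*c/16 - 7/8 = (c - 7)*(c + 1/4)^2*(c + 2)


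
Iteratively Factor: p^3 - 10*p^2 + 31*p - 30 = (p - 3)*(p^2 - 7*p + 10) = (p - 3)*(p - 2)*(p - 5)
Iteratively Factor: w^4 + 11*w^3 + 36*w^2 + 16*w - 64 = (w + 4)*(w^3 + 7*w^2 + 8*w - 16) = (w - 1)*(w + 4)*(w^2 + 8*w + 16) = (w - 1)*(w + 4)^2*(w + 4)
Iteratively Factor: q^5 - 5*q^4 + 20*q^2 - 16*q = (q - 1)*(q^4 - 4*q^3 - 4*q^2 + 16*q) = (q - 1)*(q + 2)*(q^3 - 6*q^2 + 8*q) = q*(q - 1)*(q + 2)*(q^2 - 6*q + 8) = q*(q - 2)*(q - 1)*(q + 2)*(q - 4)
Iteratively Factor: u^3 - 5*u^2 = (u)*(u^2 - 5*u) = u^2*(u - 5)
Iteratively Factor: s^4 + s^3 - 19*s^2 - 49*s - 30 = (s - 5)*(s^3 + 6*s^2 + 11*s + 6) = (s - 5)*(s + 2)*(s^2 + 4*s + 3) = (s - 5)*(s + 1)*(s + 2)*(s + 3)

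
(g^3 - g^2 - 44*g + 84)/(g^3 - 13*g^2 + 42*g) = (g^2 + 5*g - 14)/(g*(g - 7))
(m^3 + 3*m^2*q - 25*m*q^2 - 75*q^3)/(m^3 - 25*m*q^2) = (m + 3*q)/m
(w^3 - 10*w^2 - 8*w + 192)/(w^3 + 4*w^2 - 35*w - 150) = (w^2 - 4*w - 32)/(w^2 + 10*w + 25)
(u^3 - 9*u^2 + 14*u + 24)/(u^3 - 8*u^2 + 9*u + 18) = (u - 4)/(u - 3)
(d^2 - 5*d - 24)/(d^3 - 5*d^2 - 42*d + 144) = (d + 3)/(d^2 + 3*d - 18)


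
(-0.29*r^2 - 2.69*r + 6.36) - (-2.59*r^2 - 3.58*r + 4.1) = 2.3*r^2 + 0.89*r + 2.26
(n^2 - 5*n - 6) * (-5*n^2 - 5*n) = -5*n^4 + 20*n^3 + 55*n^2 + 30*n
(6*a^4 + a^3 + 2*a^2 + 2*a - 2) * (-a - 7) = -6*a^5 - 43*a^4 - 9*a^3 - 16*a^2 - 12*a + 14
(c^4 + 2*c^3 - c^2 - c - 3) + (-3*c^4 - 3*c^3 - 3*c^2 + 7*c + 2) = -2*c^4 - c^3 - 4*c^2 + 6*c - 1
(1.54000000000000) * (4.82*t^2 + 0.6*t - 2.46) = 7.4228*t^2 + 0.924*t - 3.7884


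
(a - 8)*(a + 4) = a^2 - 4*a - 32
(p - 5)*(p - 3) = p^2 - 8*p + 15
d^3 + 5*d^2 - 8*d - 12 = (d - 2)*(d + 1)*(d + 6)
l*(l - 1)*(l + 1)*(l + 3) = l^4 + 3*l^3 - l^2 - 3*l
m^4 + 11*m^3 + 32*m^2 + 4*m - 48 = (m - 1)*(m + 2)*(m + 4)*(m + 6)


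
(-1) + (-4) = -5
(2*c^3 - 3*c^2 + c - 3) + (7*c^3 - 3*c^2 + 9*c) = 9*c^3 - 6*c^2 + 10*c - 3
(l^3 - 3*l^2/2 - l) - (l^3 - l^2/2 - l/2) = -l^2 - l/2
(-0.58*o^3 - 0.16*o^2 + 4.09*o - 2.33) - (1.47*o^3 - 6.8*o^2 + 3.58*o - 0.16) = -2.05*o^3 + 6.64*o^2 + 0.51*o - 2.17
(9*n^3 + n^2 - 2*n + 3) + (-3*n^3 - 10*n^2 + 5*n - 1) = 6*n^3 - 9*n^2 + 3*n + 2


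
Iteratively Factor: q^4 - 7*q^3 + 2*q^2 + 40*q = (q)*(q^3 - 7*q^2 + 2*q + 40) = q*(q + 2)*(q^2 - 9*q + 20) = q*(q - 4)*(q + 2)*(q - 5)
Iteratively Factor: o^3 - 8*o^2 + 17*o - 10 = (o - 1)*(o^2 - 7*o + 10) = (o - 5)*(o - 1)*(o - 2)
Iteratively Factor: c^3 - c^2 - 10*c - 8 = (c + 2)*(c^2 - 3*c - 4) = (c - 4)*(c + 2)*(c + 1)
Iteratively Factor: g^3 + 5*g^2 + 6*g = (g)*(g^2 + 5*g + 6) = g*(g + 2)*(g + 3)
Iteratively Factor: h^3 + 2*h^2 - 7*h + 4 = (h + 4)*(h^2 - 2*h + 1) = (h - 1)*(h + 4)*(h - 1)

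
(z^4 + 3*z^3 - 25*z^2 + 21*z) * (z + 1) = z^5 + 4*z^4 - 22*z^3 - 4*z^2 + 21*z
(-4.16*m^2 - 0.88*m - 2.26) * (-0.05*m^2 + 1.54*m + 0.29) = 0.208*m^4 - 6.3624*m^3 - 2.4486*m^2 - 3.7356*m - 0.6554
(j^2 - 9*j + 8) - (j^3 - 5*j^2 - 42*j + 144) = -j^3 + 6*j^2 + 33*j - 136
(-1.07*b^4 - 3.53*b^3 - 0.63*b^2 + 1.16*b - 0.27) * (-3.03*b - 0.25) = 3.2421*b^5 + 10.9634*b^4 + 2.7914*b^3 - 3.3573*b^2 + 0.5281*b + 0.0675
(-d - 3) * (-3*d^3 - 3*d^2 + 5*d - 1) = 3*d^4 + 12*d^3 + 4*d^2 - 14*d + 3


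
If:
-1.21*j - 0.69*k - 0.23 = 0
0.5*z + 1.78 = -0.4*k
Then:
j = 0.712809917355372*z + 2.34752066115702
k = -1.25*z - 4.45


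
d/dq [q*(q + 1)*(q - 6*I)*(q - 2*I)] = 4*q^3 + q^2*(3 - 24*I) + q*(-24 - 16*I) - 12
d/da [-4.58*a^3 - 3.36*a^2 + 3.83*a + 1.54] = -13.74*a^2 - 6.72*a + 3.83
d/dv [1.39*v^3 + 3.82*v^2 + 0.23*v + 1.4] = 4.17*v^2 + 7.64*v + 0.23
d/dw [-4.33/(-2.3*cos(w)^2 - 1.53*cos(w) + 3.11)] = (19.918*cos(w) + 6.6249)*sin(w)/(2.3*cos(w)^2 + 1.53*cos(w) - 3.11)^2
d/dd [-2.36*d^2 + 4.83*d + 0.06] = 4.83 - 4.72*d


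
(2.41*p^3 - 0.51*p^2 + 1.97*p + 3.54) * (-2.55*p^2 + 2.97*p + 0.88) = -6.1455*p^5 + 8.4582*p^4 - 4.4174*p^3 - 3.6249*p^2 + 12.2474*p + 3.1152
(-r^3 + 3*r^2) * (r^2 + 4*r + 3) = -r^5 - r^4 + 9*r^3 + 9*r^2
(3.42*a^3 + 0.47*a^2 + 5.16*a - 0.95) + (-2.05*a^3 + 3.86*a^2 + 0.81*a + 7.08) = 1.37*a^3 + 4.33*a^2 + 5.97*a + 6.13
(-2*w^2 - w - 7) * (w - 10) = -2*w^3 + 19*w^2 + 3*w + 70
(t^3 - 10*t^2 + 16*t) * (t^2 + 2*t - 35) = t^5 - 8*t^4 - 39*t^3 + 382*t^2 - 560*t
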